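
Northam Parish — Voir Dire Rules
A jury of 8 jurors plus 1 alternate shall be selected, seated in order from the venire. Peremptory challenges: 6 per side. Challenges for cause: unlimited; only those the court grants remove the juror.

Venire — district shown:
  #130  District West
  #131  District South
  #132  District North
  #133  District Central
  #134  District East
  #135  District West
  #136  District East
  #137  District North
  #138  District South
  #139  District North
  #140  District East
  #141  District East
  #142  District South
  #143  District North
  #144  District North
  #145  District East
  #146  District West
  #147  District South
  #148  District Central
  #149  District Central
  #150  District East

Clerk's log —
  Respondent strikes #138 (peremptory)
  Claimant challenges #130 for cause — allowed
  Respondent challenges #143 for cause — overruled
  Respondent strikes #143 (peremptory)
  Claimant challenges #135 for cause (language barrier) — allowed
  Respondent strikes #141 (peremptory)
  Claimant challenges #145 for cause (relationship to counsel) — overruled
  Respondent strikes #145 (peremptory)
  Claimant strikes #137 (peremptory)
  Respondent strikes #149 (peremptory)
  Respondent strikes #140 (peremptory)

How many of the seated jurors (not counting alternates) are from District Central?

1

Removed: #130, #135, #137, #138, #140, #141, #143, #145, #149.
Seated jurors 1–8: #131, #132, #133, #134, #136, #139, #142, #144 (alternates #146 not counted).
Of those, in District Central: #133 → 1.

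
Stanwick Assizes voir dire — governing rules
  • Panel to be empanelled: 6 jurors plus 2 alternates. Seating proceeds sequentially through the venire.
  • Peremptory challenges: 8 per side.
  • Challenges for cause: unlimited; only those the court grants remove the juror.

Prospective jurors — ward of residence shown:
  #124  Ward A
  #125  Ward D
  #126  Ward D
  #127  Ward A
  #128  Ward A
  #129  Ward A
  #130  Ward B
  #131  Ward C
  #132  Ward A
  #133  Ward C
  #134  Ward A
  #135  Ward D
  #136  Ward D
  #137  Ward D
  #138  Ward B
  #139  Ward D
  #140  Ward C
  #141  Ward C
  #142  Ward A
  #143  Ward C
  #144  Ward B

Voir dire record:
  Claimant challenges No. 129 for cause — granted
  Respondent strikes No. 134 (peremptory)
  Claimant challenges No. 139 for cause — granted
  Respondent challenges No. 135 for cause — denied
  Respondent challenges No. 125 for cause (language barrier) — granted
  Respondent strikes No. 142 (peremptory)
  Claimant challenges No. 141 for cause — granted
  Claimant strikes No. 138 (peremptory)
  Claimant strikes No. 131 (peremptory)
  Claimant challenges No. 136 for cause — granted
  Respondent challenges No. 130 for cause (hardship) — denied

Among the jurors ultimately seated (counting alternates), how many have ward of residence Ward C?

Removed: #125, #129, #131, #134, #136, #138, #139, #141, #142.
Seated (8 incl. alternates): #124, #126, #127, #128, #130, #132, #133, #135.
Of those, in Ward C: #133 → 1.

1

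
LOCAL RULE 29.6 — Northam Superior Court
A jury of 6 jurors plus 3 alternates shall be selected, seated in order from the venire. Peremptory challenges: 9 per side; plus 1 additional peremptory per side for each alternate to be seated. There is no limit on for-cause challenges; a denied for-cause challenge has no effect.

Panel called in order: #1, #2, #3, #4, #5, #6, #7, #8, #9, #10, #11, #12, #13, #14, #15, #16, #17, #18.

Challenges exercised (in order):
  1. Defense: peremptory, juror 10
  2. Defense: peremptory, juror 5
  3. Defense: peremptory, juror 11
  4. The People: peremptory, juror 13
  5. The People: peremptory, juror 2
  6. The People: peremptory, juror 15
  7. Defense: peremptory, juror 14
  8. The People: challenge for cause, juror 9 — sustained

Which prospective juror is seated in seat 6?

Removed: #2, #5, #9, #10, #11, #13, #14, #15.
Seating in order: seats 1–6 → #1, #3, #4, #6, #7, #8; alternates → #12, #16, #17.
So seat 6 is #8.

8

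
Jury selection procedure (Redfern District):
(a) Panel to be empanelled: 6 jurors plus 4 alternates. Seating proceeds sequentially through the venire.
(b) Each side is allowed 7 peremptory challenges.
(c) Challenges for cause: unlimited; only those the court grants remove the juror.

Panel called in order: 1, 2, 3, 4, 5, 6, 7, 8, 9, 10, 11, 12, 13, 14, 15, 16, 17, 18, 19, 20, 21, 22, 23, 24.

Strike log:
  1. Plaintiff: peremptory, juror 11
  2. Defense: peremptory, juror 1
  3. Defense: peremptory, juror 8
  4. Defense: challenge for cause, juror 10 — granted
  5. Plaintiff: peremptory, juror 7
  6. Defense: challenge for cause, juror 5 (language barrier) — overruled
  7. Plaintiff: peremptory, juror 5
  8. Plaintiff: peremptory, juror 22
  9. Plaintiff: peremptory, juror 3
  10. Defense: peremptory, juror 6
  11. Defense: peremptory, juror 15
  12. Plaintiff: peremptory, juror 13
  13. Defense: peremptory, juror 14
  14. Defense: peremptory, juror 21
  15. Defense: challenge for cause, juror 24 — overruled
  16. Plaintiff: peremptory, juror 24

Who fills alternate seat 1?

Removed: #1, #3, #5, #6, #7, #8, #10, #11, #13, #14, #15, #21, #22, #24.
Filling seats in venire order through position 7: #2, #4, #9, #12, #16, #17, #18.
So alternate 1 is #18.

18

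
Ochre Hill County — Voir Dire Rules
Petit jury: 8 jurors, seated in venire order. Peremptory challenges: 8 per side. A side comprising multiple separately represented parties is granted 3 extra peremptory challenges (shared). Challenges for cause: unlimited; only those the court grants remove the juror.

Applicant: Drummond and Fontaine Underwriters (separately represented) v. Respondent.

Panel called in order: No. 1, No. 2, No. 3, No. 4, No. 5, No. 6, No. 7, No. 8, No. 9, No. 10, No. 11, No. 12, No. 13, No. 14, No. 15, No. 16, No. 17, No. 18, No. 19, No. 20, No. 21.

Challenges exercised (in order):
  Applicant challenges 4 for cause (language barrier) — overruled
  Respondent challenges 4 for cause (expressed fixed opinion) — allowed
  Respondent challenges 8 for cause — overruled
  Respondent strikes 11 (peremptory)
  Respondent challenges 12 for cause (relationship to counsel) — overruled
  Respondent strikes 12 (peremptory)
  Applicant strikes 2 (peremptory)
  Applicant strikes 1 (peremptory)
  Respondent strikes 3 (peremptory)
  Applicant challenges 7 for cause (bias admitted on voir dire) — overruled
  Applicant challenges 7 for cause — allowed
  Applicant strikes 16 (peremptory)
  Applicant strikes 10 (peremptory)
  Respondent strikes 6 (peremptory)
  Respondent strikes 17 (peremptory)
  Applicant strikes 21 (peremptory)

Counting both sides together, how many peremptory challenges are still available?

9

Applicant allotment: 8 base + 3 multi-party = 11. Respondent allotment: 8.
Applicant peremptories used: #2, #1, #16, #10, #21 — 5 (for-cause on #4, #7, #7 don't count).
Respondent peremptories used: #11, #12, #3, #6, #17 — 5 (for-cause on #4, #8, #12 don't count).
Remaining: (11 − 5) + (8 − 5) = 9.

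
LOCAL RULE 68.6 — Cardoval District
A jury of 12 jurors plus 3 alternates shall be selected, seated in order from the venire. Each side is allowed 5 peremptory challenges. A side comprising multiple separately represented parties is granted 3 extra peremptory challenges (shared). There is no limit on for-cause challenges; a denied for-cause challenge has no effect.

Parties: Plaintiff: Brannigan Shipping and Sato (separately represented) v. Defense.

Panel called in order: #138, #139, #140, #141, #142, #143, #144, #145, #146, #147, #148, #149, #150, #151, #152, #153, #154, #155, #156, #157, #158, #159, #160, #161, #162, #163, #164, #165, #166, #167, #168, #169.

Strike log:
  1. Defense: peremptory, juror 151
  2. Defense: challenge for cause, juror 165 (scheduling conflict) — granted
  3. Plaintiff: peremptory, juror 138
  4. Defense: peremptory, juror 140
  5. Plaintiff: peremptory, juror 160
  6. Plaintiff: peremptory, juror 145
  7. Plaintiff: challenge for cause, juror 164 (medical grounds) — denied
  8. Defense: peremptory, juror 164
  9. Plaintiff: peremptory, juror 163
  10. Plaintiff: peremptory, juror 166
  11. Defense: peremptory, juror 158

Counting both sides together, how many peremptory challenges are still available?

4

Plaintiff allotment: 5 base + 3 multi-party = 8. Defense allotment: 5.
Plaintiff peremptories used: #138, #160, #145, #163, #166 — 5 (the for-cause on #164 doesn't count).
Defense peremptories used: #151, #140, #164, #158 — 4 (the for-cause on #165 doesn't count).
Remaining: (8 − 5) + (5 − 4) = 4.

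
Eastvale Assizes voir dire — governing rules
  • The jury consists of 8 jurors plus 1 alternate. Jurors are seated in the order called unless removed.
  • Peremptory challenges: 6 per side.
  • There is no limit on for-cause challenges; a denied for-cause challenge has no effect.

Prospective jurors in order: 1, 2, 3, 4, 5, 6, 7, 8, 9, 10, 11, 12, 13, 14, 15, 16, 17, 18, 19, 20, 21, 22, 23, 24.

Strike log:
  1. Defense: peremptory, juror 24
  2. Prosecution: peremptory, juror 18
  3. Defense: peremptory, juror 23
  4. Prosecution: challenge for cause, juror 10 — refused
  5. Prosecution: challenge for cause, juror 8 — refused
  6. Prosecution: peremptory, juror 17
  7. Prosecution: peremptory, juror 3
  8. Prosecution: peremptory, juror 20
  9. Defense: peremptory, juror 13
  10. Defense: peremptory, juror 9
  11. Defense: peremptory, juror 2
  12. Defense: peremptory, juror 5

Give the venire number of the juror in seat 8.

12

Removed: #2, #3, #5, #9, #13, #17, #18, #20, #23, #24. (#8, #10 stay — for-cause denied.)
Seating in order: seats 1–8 → #1, #4, #6, #7, #8, #10, #11, #12; alternates → #14.
So seat 8 is #12.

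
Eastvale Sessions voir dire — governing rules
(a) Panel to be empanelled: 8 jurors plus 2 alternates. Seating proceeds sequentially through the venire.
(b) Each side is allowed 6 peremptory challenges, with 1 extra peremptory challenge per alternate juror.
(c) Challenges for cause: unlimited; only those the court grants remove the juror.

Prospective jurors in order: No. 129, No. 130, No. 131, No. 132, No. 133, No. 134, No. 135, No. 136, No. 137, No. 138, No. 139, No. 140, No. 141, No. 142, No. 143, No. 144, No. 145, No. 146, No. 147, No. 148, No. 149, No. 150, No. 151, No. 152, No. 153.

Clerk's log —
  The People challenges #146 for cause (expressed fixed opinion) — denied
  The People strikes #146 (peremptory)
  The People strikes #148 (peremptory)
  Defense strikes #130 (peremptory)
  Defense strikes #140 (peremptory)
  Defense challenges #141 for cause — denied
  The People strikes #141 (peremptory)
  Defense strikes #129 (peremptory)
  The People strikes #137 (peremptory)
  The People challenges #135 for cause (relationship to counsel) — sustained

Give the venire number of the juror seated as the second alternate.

Removed: #129, #130, #135, #137, #140, #141, #146, #148.
Seating in order: seats 1–8 → #131, #132, #133, #134, #136, #138, #139, #142; alternates → #143, #144.
So alternate 2 is #144.

144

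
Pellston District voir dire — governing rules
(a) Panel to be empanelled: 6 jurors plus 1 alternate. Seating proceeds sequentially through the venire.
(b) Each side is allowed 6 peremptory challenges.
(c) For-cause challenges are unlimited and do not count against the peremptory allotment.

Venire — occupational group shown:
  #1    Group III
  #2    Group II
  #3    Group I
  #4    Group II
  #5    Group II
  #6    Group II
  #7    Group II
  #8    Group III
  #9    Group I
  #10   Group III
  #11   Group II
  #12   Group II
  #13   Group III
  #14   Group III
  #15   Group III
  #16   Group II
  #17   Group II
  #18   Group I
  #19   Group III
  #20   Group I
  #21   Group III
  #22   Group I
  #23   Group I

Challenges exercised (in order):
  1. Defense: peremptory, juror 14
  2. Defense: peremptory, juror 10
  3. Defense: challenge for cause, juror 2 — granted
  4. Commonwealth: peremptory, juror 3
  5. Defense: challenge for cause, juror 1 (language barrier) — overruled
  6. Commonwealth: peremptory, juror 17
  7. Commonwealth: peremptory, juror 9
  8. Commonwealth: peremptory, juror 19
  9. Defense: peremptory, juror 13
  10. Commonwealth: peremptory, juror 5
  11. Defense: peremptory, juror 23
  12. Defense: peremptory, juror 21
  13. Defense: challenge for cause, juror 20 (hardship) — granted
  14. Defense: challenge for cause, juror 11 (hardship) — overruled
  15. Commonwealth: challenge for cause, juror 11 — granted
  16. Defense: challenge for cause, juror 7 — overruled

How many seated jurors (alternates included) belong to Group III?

3

Removed: #2, #3, #5, #9, #10, #11, #13, #14, #17, #19, #20, #21, #23.
Seated (7 incl. alternates): #1, #4, #6, #7, #8, #12, #15.
Of those, in Group III: #1, #8, #15 → 3.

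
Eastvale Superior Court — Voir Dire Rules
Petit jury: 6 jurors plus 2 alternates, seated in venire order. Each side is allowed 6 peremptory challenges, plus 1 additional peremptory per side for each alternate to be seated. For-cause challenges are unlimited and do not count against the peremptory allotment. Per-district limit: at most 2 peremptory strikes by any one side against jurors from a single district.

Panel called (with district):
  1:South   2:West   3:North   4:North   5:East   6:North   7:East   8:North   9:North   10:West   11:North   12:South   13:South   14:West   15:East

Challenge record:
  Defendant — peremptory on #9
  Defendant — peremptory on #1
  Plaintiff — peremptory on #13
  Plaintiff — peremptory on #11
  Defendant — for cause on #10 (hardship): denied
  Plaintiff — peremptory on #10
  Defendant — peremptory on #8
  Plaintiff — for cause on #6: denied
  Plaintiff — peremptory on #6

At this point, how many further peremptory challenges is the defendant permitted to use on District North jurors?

Defendant peremptories so far: #9, #1, #8 — 3 of 8 used, 5 left overall.
Against District North: #9, #8 — 2 used; per-district cap 2 leaves 0.
Binding limit: min(5, 0) = 0.

0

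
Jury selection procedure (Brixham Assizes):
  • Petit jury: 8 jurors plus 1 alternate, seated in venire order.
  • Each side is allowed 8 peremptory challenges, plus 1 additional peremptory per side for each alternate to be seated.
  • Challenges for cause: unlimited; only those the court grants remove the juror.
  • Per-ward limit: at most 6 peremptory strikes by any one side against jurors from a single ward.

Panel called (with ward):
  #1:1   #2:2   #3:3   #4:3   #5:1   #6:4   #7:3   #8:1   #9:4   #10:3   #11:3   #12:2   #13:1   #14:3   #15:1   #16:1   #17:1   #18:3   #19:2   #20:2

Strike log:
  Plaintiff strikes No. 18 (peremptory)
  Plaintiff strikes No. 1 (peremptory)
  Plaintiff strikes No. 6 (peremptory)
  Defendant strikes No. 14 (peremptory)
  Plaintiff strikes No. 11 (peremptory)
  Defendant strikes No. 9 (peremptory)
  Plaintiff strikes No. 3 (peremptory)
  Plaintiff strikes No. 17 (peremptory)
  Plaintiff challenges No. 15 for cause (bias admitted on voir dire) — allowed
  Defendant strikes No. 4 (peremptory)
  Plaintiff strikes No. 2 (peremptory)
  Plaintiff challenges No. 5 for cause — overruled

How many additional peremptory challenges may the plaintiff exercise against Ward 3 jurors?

Plaintiff peremptories so far: #18, #1, #6, #11, #3, #17, #2 — 7 of 9 used, 2 left overall.
Against Ward 3: #18, #11, #3 — 3 used; per-ward cap 6 leaves 3.
Binding limit: min(2, 3) = 2.

2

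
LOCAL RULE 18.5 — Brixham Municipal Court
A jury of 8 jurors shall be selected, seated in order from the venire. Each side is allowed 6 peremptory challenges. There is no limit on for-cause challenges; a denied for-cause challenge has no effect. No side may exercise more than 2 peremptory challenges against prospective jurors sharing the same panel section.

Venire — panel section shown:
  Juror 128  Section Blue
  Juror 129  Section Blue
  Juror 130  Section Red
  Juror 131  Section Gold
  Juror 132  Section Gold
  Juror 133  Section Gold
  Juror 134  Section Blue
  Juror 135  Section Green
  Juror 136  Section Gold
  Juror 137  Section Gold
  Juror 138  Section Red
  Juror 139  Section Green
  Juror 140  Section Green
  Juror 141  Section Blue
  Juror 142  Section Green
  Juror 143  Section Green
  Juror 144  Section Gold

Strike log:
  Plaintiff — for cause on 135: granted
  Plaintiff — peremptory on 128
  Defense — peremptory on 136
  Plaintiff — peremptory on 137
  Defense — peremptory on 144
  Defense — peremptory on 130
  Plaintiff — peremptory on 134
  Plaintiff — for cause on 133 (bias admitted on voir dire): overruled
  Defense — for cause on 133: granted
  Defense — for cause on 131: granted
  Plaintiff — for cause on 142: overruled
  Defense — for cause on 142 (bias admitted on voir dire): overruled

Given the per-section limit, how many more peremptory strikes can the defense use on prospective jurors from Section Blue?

2

Defense peremptories so far: #136, #144, #130 — 3 of 6 used, 3 left overall.
Against Section Blue: none yet — per-section cap 2 leaves 2.
Binding limit: min(3, 2) = 2.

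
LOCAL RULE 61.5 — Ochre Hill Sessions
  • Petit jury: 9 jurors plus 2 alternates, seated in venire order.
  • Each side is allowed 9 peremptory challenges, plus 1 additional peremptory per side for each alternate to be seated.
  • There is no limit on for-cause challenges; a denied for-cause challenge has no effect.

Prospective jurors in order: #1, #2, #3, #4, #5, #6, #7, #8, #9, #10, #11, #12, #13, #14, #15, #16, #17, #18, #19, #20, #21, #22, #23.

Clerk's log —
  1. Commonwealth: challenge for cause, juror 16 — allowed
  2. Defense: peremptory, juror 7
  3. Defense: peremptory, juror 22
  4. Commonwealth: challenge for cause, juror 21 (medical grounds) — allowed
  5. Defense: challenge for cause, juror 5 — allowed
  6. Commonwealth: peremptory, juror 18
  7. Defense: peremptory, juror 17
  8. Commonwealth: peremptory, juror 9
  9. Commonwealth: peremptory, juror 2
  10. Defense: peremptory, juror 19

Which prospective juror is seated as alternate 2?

Removed: #2, #5, #7, #9, #16, #17, #18, #19, #21, #22.
Seating in order: seats 1–9 → #1, #3, #4, #6, #8, #10, #11, #12, #13; alternates → #14, #15.
So alternate 2 is #15.

15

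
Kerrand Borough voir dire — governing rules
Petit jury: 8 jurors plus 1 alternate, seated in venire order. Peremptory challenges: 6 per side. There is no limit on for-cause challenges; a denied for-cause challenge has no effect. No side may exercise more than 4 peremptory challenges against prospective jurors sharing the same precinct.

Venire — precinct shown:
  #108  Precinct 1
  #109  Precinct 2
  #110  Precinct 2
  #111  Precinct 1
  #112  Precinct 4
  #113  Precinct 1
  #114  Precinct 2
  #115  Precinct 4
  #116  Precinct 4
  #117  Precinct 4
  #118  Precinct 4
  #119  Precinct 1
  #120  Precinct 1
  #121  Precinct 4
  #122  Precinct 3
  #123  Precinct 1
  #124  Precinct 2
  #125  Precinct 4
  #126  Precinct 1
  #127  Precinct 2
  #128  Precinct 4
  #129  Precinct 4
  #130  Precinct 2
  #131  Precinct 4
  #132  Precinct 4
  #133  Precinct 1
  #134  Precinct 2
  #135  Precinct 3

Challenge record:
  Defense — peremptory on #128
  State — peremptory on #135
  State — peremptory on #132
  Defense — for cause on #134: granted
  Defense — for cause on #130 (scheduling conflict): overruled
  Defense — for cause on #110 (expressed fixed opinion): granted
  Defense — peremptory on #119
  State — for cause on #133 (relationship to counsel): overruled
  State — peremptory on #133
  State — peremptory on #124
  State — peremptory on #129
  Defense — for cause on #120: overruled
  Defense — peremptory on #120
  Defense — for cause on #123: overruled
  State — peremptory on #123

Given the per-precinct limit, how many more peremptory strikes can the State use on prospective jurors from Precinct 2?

0

State peremptories so far: #135, #132, #133, #124, #129, #123 — 6 of 6 used, 0 left overall.
Against Precinct 2: #124 — 1 used; per-precinct cap 4 leaves 3.
Binding limit: min(0, 3) = 0.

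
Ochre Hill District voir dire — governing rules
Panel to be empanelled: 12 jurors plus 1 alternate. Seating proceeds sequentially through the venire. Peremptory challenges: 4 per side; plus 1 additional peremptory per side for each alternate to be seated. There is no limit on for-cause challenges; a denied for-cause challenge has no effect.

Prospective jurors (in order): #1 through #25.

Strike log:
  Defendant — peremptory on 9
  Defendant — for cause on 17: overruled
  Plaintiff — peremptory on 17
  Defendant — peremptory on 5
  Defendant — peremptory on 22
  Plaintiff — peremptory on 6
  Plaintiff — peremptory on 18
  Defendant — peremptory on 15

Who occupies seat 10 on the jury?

Removed: #5, #6, #9, #15, #17, #18, #22.
Seating in order: seats 1–12 → #1, #2, #3, #4, #7, #8, #10, #11, #12, #13, #14, #16; alternates → #19.
So seat 10 is #13.

13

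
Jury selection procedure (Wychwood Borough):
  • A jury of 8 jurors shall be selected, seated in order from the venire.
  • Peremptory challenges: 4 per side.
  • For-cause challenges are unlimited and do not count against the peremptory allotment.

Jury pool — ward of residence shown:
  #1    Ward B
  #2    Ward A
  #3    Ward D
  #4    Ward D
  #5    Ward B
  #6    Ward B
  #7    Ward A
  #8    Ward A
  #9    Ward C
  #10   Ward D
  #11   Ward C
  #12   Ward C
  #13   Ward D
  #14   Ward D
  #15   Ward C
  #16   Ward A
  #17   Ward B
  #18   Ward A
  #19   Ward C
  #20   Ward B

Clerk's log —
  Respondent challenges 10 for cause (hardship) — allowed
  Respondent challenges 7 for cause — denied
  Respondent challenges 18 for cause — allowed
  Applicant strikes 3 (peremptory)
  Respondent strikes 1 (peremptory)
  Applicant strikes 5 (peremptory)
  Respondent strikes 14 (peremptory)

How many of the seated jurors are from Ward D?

Removed: #1, #3, #5, #10, #14, #18.
Seated jurors 1–8: #2, #4, #6, #7, #8, #9, #11, #12.
Of those, in Ward D: #4 → 1.

1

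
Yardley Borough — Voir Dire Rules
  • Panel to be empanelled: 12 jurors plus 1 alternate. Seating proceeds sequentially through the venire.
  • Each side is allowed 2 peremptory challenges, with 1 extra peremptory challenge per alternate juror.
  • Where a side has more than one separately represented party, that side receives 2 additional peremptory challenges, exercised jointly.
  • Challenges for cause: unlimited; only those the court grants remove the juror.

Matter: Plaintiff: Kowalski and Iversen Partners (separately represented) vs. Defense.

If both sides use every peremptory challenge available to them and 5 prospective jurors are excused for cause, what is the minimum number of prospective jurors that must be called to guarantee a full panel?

Seats to fill: 12 + 1 alternates = 13.
Peremptories — Plaintiff: 2 + 1×1 + 2 = 5; Defense: 2 + 1×1 = 3; total 8.
For-cause removals: 5.
Minimum venire: 13 + 8 + 5 = 26.

26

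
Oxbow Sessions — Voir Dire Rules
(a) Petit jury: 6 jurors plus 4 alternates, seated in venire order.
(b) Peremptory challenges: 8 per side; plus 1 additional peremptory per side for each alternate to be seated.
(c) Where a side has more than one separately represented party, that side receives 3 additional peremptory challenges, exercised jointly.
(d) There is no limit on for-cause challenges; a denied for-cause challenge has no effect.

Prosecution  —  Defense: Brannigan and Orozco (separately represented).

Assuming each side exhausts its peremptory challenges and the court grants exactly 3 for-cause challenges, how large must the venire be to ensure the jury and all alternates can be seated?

Seats to fill: 6 + 4 alternates = 10.
Peremptories — Prosecution: 8 + 1×4 = 12; Defense: 8 + 1×4 + 3 = 15; total 27.
For-cause removals: 3.
Minimum venire: 10 + 27 + 3 = 40.

40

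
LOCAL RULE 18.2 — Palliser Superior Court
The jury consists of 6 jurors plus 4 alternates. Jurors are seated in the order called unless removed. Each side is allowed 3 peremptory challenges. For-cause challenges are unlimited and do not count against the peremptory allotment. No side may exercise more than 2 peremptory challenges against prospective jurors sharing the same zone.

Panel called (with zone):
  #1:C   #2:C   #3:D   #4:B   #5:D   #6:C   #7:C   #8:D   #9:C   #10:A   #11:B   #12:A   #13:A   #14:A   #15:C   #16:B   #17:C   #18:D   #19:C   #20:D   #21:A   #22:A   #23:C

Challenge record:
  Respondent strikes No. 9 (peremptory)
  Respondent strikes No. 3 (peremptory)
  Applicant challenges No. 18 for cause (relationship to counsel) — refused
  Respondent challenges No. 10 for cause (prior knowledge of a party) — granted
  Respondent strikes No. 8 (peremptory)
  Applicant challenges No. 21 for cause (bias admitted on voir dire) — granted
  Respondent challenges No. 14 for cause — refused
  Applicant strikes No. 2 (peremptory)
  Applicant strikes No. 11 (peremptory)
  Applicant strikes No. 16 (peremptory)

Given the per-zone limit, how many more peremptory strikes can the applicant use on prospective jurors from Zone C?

0

Applicant peremptories so far: #2, #11, #16 — 3 of 3 used, 0 left overall.
Against Zone C: #2 — 1 used; per-zone cap 2 leaves 1.
Binding limit: min(0, 1) = 0.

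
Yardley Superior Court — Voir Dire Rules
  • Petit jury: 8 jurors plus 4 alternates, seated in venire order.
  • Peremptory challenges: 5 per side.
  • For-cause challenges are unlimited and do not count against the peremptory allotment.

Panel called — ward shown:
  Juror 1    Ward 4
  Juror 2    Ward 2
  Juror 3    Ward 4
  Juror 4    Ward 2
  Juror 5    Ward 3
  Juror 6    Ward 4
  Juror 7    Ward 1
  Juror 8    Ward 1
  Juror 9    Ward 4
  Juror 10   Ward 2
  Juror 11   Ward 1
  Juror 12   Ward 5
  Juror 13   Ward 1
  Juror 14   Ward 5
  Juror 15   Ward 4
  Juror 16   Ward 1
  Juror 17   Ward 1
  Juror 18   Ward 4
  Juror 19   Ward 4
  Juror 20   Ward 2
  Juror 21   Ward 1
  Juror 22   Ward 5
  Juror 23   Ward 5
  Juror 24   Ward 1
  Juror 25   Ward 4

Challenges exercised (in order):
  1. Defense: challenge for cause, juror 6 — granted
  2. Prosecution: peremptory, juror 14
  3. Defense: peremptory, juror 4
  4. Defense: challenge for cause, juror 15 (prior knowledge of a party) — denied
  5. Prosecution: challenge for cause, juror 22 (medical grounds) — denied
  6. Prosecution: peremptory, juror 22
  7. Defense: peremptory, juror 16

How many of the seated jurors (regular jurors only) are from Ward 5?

Removed: #4, #6, #14, #16, #22.
Seated jurors 1–8: #1, #2, #3, #5, #7, #8, #9, #10 (alternates #11, #12, #13, #15 not counted).
None of those are in Ward 5 → 0.

0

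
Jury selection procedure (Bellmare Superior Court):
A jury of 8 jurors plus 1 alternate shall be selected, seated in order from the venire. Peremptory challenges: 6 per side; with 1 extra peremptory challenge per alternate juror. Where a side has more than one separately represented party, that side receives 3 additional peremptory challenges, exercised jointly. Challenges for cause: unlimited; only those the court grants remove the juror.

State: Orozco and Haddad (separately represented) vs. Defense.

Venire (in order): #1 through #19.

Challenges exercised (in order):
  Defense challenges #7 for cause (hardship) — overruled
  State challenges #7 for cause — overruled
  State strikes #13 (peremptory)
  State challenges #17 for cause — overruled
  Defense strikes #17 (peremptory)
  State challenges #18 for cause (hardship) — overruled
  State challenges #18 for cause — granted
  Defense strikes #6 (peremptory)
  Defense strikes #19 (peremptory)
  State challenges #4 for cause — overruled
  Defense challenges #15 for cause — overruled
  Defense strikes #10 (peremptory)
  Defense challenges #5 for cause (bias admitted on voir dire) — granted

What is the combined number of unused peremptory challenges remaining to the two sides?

12

State allotment: 6 base + 1 × 1 alternate + 3 multi-party = 10. Defense allotment: 6 base + 1 × 1 alternate = 7.
State peremptories used: #13 — 1 (for-cause on #7, #17, #18, #18, #4 don't count).
Defense peremptories used: #17, #6, #19, #10 — 4 (for-cause on #7, #15, #5 don't count).
Remaining: (10 − 1) + (7 − 4) = 12.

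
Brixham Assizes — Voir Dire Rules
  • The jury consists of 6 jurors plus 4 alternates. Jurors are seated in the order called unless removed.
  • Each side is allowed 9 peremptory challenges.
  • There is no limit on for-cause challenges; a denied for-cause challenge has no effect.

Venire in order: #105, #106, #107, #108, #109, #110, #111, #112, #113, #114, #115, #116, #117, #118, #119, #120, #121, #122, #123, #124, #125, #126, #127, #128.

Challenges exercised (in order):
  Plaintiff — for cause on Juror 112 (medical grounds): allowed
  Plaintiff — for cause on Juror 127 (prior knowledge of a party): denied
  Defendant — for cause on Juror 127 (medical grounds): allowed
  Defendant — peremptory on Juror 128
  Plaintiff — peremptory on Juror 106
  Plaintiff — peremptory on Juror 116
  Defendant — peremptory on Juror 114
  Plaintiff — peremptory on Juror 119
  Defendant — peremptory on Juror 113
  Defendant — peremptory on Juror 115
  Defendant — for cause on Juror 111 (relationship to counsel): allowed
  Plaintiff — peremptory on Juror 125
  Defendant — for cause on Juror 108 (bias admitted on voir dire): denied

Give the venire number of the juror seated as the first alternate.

118

Removed: #106, #111, #112, #113, #114, #115, #116, #119, #125, #127, #128. (#108 stays — for-cause denied.)
Seating in order: seats 1–6 → #105, #107, #108, #109, #110, #117; alternates → #118, #120, #121, #122.
So alternate 1 is #118.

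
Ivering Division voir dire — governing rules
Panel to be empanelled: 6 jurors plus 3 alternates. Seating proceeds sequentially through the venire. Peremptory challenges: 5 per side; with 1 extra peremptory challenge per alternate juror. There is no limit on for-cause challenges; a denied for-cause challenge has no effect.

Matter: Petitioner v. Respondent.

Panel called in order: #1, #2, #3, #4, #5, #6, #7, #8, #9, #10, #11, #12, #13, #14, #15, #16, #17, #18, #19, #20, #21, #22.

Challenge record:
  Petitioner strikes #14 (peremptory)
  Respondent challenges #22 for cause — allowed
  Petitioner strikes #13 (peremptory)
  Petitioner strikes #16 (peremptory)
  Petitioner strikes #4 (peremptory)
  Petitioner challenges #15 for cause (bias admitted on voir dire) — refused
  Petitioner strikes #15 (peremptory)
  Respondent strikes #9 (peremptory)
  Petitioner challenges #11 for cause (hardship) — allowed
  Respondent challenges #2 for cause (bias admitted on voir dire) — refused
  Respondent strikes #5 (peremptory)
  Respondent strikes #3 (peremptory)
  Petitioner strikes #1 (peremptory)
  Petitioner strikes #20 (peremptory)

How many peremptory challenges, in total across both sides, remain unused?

Petitioner allotment: 5 base + 1 × 3 alternates = 8. Respondent allotment: 5 base + 1 × 3 alternates = 8.
Petitioner peremptories used: #14, #13, #16, #4, #15, #1, #20 — 7 (for-cause on #15, #11 don't count).
Respondent peremptories used: #9, #5, #3 — 3 (for-cause on #22, #2 don't count).
Remaining: (8 − 7) + (8 − 3) = 6.

6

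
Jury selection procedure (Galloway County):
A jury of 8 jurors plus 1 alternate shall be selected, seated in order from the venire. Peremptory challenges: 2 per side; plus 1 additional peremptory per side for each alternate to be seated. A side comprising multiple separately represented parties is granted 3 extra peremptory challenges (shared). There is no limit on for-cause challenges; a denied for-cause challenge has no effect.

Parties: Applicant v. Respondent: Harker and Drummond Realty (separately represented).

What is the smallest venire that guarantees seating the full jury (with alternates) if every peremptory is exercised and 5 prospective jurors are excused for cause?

Seats to fill: 8 + 1 alternates = 9.
Peremptories — Applicant: 2 + 1×1 = 3; Respondent: 2 + 1×1 + 3 = 6; total 9.
For-cause removals: 5.
Minimum venire: 9 + 9 + 5 = 23.

23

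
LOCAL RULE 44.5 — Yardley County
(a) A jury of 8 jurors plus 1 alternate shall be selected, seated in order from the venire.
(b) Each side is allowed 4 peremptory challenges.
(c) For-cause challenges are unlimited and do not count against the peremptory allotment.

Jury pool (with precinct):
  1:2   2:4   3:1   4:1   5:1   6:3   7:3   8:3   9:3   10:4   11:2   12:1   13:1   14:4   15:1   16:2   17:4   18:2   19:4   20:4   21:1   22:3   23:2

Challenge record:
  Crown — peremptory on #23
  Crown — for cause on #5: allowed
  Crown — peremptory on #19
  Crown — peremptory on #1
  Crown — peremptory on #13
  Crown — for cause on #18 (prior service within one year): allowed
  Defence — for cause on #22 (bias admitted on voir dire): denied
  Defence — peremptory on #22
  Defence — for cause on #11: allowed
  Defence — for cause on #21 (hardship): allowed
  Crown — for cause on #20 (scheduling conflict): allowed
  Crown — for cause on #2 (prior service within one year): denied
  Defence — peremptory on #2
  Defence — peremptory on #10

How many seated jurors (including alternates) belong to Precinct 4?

1

Removed: #1, #2, #5, #10, #11, #13, #18, #19, #20, #21, #22, #23.
Seated (9 incl. alternates): #3, #4, #6, #7, #8, #9, #12, #14, #15.
Of those, in Precinct 4: #14 → 1.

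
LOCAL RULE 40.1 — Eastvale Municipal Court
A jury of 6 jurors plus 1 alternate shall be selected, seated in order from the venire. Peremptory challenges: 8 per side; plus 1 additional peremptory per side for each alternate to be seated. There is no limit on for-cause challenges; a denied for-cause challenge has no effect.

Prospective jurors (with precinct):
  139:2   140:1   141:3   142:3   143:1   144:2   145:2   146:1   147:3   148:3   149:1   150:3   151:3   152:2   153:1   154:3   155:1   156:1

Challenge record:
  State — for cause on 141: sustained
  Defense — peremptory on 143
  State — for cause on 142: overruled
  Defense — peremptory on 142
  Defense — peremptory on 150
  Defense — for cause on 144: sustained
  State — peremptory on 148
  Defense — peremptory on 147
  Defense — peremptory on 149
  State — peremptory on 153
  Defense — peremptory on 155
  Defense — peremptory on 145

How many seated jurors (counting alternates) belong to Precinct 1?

Removed: #141, #142, #143, #144, #145, #147, #148, #149, #150, #153, #155.
Seated (7 incl. alternates): #139, #140, #146, #151, #152, #154, #156.
Of those, in Precinct 1: #140, #146, #156 → 3.

3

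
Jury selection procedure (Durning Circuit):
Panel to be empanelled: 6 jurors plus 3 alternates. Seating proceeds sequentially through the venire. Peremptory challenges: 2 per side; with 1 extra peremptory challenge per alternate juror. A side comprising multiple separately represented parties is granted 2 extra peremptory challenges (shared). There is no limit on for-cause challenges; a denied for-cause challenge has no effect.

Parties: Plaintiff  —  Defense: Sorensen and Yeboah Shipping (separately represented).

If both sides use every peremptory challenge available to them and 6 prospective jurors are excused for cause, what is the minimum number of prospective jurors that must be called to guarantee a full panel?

Seats to fill: 6 + 3 alternates = 9.
Peremptories — Plaintiff: 2 + 1×3 = 5; Defense: 2 + 1×3 + 2 = 7; total 12.
For-cause removals: 6.
Minimum venire: 9 + 12 + 6 = 27.

27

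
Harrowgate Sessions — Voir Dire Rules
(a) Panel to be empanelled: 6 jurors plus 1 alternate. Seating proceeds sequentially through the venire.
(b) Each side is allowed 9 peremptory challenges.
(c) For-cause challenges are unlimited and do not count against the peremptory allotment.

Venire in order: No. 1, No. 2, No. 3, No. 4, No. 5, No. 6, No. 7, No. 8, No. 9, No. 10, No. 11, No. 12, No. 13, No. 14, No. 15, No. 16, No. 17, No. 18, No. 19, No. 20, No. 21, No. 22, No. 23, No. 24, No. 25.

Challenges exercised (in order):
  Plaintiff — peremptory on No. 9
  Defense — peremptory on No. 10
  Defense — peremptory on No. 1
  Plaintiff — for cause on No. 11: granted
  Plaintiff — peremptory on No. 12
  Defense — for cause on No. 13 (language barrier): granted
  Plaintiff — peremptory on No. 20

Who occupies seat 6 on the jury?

7

Removed: #1, #9, #10, #11, #12, #13, #20.
Filling seats in venire order through position 6: #2, #3, #4, #5, #6, #7.
So seat 6 is #7.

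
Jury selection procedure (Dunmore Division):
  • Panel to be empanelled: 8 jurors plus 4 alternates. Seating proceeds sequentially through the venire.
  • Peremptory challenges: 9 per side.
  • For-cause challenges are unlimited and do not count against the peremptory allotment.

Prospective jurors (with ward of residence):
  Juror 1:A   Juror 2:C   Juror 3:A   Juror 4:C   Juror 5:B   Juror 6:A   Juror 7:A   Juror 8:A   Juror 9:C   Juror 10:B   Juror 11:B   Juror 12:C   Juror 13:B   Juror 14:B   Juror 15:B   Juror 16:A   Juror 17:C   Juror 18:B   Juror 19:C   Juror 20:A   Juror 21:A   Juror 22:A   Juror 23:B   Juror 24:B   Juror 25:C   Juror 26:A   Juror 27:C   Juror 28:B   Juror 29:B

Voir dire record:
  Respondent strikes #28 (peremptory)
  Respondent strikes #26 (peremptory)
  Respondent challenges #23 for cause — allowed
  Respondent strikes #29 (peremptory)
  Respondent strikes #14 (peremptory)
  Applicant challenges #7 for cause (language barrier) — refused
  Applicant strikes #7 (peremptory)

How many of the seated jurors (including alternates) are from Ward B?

Removed: #7, #14, #23, #26, #28, #29.
Seated (12 incl. alternates): #1, #2, #3, #4, #5, #6, #8, #9, #10, #11, #12, #13.
Of those, in Ward B: #5, #10, #11, #13 → 4.

4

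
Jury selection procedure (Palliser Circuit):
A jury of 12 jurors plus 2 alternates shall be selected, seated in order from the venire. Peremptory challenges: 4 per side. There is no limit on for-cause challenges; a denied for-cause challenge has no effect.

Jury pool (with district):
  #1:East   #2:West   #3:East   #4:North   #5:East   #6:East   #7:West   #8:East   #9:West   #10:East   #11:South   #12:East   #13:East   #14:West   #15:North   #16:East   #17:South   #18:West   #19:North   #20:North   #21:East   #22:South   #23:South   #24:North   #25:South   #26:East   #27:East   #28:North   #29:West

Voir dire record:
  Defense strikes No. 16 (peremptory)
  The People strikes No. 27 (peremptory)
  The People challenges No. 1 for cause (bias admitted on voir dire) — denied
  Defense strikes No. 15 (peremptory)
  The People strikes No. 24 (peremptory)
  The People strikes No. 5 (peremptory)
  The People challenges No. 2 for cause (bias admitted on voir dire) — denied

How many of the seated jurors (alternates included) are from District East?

Removed: #5, #15, #16, #24, #27.
Seated (14 incl. alternates): #1, #2, #3, #4, #6, #7, #8, #9, #10, #11, #12, #13, #14, #17.
Of those, in District East: #1, #3, #6, #8, #10, #12, #13 → 7.

7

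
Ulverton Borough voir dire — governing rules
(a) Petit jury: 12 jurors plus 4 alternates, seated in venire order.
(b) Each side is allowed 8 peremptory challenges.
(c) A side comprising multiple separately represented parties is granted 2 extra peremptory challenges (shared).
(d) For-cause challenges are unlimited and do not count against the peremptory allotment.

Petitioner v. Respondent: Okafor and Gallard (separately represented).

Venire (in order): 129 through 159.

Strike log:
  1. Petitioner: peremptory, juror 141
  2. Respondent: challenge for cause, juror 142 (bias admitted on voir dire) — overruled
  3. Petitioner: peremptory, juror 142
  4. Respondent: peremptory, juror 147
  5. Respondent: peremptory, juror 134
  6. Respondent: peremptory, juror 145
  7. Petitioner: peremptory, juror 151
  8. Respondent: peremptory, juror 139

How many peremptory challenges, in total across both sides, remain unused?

11

Petitioner allotment: 8. Respondent allotment: 8 base + 2 multi-party = 10.
Petitioner peremptories used: #141, #142, #151 — 3.
Respondent peremptories used: #147, #134, #145, #139 — 4 (the for-cause on #142 doesn't count).
Remaining: (8 − 3) + (10 − 4) = 11.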